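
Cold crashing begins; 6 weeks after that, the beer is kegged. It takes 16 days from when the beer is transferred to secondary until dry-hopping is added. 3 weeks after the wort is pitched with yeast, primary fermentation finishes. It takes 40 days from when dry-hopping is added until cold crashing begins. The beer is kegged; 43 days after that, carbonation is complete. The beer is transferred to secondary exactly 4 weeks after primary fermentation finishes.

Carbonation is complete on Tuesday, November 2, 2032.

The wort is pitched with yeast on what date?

Carbonation is complete: Nov 2, 2032.
The beer is kegged: Nov 2, 2032 − 43 days = Sep 20, 2032.
Cold crashing begins: Sep 20, 2032 − 6 weeks = Aug 9, 2032.
Dry-hopping is added: Aug 9, 2032 − 40 days = Jun 30, 2032.
The beer is transferred to secondary: Jun 30, 2032 − 16 days = Jun 14, 2032.
Primary fermentation finishes: Jun 14, 2032 − 4 weeks = May 17, 2032.
The wort is pitched with yeast: May 17, 2032 − 3 weeks = Apr 26, 2032.

Monday, April 26, 2032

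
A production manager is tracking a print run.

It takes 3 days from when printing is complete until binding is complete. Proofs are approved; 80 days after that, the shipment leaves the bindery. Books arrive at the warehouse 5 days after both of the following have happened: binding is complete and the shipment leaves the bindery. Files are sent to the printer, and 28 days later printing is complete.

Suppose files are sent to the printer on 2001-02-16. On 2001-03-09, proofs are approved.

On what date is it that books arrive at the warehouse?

Files are sent to the printer: Feb 16, 2001.
Printing is complete: Feb 16, 2001 + 28 days = Mar 16, 2001.
Binding is complete: Mar 16, 2001 + 3 days = Mar 19, 2001.
Proofs are approved: Mar 9, 2001.
The shipment leaves the bindery: Mar 9, 2001 + 80 days = May 28, 2001.
Both prerequisites met — binding is complete (Mar 19, 2001), the shipment leaves the bindery (May 28, 2001); the later is May 28, 2001.
Books arrive at the warehouse: May 28, 2001 + 5 days = Jun 2, 2001.

2001-06-02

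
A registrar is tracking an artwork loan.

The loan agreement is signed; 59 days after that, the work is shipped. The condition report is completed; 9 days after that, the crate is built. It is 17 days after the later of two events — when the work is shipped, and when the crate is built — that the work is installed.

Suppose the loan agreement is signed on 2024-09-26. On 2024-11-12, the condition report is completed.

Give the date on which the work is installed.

2024-12-11

The loan agreement is signed: Sep 26, 2024.
The work is shipped: Sep 26, 2024 + 59 days = Nov 24, 2024.
The condition report is completed: Nov 12, 2024.
The crate is built: Nov 12, 2024 + 9 days = Nov 21, 2024.
Both prerequisites met — the work is shipped (Nov 24, 2024), the crate is built (Nov 21, 2024); the later is Nov 24, 2024.
The work is installed: Nov 24, 2024 + 17 days = Dec 11, 2024.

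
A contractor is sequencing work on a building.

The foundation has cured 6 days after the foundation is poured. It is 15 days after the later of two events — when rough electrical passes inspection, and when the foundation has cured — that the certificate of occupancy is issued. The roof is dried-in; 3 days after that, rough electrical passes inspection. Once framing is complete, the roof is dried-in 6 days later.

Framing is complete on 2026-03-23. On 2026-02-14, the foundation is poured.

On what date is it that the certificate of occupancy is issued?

2026-04-16

Framing is complete: Mar 23, 2026.
The roof is dried-in: Mar 23, 2026 + 6 days = Mar 29, 2026.
Rough electrical passes inspection: Mar 29, 2026 + 3 days = Apr 1, 2026.
The foundation is poured: Feb 14, 2026.
The foundation has cured: Feb 14, 2026 + 6 days = Feb 20, 2026.
Both prerequisites met — rough electrical passes inspection (Apr 1, 2026), the foundation has cured (Feb 20, 2026); the later is Apr 1, 2026.
The certificate of occupancy is issued: Apr 1, 2026 + 15 days = Apr 16, 2026.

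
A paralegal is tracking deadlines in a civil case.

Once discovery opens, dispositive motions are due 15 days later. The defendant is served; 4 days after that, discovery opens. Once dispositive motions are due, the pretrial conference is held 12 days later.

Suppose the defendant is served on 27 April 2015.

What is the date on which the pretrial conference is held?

28 May 2015

The defendant is served: Apr 27, 2015.
Discovery opens: Apr 27, 2015 + 4 days = May 1, 2015.
Dispositive motions are due: May 1, 2015 + 15 days = May 16, 2015.
The pretrial conference is held: May 16, 2015 + 12 days = May 28, 2015.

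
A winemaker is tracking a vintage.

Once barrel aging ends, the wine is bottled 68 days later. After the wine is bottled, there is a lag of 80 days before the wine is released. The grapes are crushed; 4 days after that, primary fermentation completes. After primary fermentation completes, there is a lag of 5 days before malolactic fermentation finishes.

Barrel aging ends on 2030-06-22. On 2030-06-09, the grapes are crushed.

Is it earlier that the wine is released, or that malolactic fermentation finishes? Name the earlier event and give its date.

Malolactic fermentation finishes — 2030-06-18

Barrel aging ends: Jun 22, 2030.
The wine is bottled: Jun 22, 2030 + 68 days = Aug 29, 2030.
The wine is released: Aug 29, 2030 + 80 days = Nov 17, 2030.
The grapes are crushed: Jun 9, 2030.
Primary fermentation completes: Jun 9, 2030 + 4 days = Jun 13, 2030.
Malolactic fermentation finishes: Jun 13, 2030 + 5 days = Jun 18, 2030.
Comparing: the wine is released on Nov 17, 2030 vs malolactic fermentation finishes on Jun 18, 2030. Earlier: malolactic fermentation finishes.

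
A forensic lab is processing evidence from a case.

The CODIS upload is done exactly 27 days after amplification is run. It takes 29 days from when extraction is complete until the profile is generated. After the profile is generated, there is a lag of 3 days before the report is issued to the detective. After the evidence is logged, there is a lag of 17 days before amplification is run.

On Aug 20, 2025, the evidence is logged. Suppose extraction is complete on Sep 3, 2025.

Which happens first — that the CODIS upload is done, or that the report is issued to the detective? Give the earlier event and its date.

The CODIS upload is done — Oct 3, 2025

The evidence is logged: Aug 20, 2025.
Amplification is run: Aug 20, 2025 + 17 days = Sep 6, 2025.
The CODIS upload is done: Sep 6, 2025 + 27 days = Oct 3, 2025.
Extraction is complete: Sep 3, 2025.
The profile is generated: Sep 3, 2025 + 29 days = Oct 2, 2025.
The report is issued to the detective: Oct 2, 2025 + 3 days = Oct 5, 2025.
Comparing: the CODIS upload is done on Oct 3, 2025 vs the report is issued to the detective on Oct 5, 2025. Earlier: the CODIS upload is done.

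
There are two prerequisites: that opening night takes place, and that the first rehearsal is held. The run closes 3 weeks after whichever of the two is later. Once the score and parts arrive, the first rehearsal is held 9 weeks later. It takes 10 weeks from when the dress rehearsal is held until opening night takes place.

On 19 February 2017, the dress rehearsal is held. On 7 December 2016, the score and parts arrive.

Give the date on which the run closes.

21 May 2017

The dress rehearsal is held: Feb 19, 2017.
Opening night takes place: Feb 19, 2017 + 10 weeks = Apr 30, 2017.
The score and parts arrive: Dec 7, 2016.
The first rehearsal is held: Dec 7, 2016 + 9 weeks = Feb 8, 2017.
Both prerequisites met — opening night takes place (Apr 30, 2017), the first rehearsal is held (Feb 8, 2017); the later is Apr 30, 2017.
The run closes: Apr 30, 2017 + 3 weeks = May 21, 2017.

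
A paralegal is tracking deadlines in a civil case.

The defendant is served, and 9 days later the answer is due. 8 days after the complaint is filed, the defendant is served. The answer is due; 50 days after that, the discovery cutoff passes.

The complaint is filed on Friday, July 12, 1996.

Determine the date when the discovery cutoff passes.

Tuesday, September 17, 1996

The complaint is filed: Jul 12, 1996.
The defendant is served: Jul 12, 1996 + 8 days = Jul 20, 1996.
The answer is due: Jul 20, 1996 + 9 days = Jul 29, 1996.
The discovery cutoff passes: Jul 29, 1996 + 50 days = Sep 17, 1996.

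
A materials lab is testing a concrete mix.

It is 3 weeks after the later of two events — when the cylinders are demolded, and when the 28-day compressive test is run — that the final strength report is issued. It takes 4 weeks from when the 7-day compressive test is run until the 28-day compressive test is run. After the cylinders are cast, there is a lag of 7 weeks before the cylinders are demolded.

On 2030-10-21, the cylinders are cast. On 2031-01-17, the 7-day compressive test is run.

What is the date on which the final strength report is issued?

The cylinders are cast: Oct 21, 2030.
The cylinders are demolded: Oct 21, 2030 + 7 weeks = Dec 9, 2030.
The 7-day compressive test is run: Jan 17, 2031.
The 28-day compressive test is run: Jan 17, 2031 + 4 weeks = Feb 14, 2031.
Both prerequisites met — the cylinders are demolded (Dec 9, 2030), the 28-day compressive test is run (Feb 14, 2031); the later is Feb 14, 2031.
The final strength report is issued: Feb 14, 2031 + 3 weeks = Mar 7, 2031.

2031-03-07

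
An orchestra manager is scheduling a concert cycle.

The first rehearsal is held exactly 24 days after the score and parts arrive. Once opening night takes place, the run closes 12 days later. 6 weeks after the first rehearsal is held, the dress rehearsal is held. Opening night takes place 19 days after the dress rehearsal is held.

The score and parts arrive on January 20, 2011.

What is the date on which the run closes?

The score and parts arrive: Jan 20, 2011.
The first rehearsal is held: Jan 20, 2011 + 24 days = Feb 13, 2011.
The dress rehearsal is held: Feb 13, 2011 + 6 weeks = Mar 27, 2011.
Opening night takes place: Mar 27, 2011 + 19 days = Apr 15, 2011.
The run closes: Apr 15, 2011 + 12 days = Apr 27, 2011.

April 27, 2011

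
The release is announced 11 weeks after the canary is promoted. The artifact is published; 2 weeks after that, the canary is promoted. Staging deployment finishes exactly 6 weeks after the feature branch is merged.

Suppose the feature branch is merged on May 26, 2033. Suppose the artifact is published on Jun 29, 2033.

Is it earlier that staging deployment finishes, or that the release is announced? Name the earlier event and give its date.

Staging deployment finishes — Jul 7, 2033

The feature branch is merged: May 26, 2033.
Staging deployment finishes: May 26, 2033 + 6 weeks = Jul 7, 2033.
The artifact is published: Jun 29, 2033.
The canary is promoted: Jun 29, 2033 + 2 weeks = Jul 13, 2033.
The release is announced: Jul 13, 2033 + 11 weeks = Sep 28, 2033.
Comparing: staging deployment finishes on Jul 7, 2033 vs the release is announced on Sep 28, 2033. Earlier: staging deployment finishes.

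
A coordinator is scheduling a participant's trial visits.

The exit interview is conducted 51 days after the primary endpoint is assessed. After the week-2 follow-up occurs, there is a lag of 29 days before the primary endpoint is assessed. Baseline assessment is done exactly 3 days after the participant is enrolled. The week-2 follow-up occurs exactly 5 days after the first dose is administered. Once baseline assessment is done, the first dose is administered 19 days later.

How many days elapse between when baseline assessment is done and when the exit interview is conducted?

Causal path: baseline assessment is done → the first dose is administered → the week-2 follow-up occurs → the primary endpoint is assessed → the exit interview is conducted.
Total delay along the path: 19 + 5 + 29 + 51 = 104 days.

104 days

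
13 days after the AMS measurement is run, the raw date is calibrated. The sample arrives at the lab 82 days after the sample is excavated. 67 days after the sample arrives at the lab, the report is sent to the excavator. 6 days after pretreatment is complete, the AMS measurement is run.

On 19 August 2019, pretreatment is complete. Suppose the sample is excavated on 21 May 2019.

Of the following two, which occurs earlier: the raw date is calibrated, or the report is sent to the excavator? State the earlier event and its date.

The raw date is calibrated — 7 September 2019

Pretreatment is complete: Aug 19, 2019.
The AMS measurement is run: Aug 19, 2019 + 6 days = Aug 25, 2019.
The raw date is calibrated: Aug 25, 2019 + 13 days = Sep 7, 2019.
The sample is excavated: May 21, 2019.
The sample arrives at the lab: May 21, 2019 + 82 days = Aug 11, 2019.
The report is sent to the excavator: Aug 11, 2019 + 67 days = Oct 17, 2019.
Comparing: the raw date is calibrated on Sep 7, 2019 vs the report is sent to the excavator on Oct 17, 2019. Earlier: the raw date is calibrated.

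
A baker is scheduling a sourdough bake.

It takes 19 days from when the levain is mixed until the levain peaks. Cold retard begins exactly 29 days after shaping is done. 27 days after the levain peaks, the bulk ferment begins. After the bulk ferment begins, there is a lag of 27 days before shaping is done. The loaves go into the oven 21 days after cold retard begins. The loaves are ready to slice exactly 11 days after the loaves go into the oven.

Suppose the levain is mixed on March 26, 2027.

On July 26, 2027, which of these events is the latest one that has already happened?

The levain is mixed: Mar 26, 2027.
The levain peaks: Mar 26, 2027 + 19 days = Apr 14, 2027.
The bulk ferment begins: Apr 14, 2027 + 27 days = May 11, 2027.
Shaping is done: May 11, 2027 + 27 days = Jun 7, 2027.
Cold retard begins: Jun 7, 2027 + 29 days = Jul 6, 2027.
The loaves go into the oven: Jul 6, 2027 + 21 days = Jul 27, 2027.
The loaves are ready to slice: Jul 27, 2027 + 11 days = Aug 7, 2027.
Jul 26, 2027 falls between when cold retard begins (Jul 6, 2027) and when the loaves go into the oven (Jul 27, 2027).

Cold retard begins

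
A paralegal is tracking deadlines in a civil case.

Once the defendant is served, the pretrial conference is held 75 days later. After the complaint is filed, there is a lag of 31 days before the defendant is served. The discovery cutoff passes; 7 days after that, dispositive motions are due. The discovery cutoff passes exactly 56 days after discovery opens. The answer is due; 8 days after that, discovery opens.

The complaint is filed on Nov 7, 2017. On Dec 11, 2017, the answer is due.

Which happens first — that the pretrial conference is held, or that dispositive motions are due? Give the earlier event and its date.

Dispositive motions are due — Feb 20, 2018

The complaint is filed: Nov 7, 2017.
The defendant is served: Nov 7, 2017 + 31 days = Dec 8, 2017.
The pretrial conference is held: Dec 8, 2017 + 75 days = Feb 21, 2018.
The answer is due: Dec 11, 2017.
Discovery opens: Dec 11, 2017 + 8 days = Dec 19, 2017.
The discovery cutoff passes: Dec 19, 2017 + 56 days = Feb 13, 2018.
Dispositive motions are due: Feb 13, 2018 + 7 days = Feb 20, 2018.
Comparing: the pretrial conference is held on Feb 21, 2018 vs dispositive motions are due on Feb 20, 2018. Earlier: dispositive motions are due.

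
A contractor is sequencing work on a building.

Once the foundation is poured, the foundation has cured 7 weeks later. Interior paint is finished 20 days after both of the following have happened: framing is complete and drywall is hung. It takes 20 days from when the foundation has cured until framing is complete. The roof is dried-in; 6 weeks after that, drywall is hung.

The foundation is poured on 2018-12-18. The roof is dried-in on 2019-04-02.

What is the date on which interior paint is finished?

The foundation is poured: Dec 18, 2018.
The foundation has cured: Dec 18, 2018 + 7 weeks = Feb 5, 2019.
Framing is complete: Feb 5, 2019 + 20 days = Feb 25, 2019.
The roof is dried-in: Apr 2, 2019.
Drywall is hung: Apr 2, 2019 + 6 weeks = May 14, 2019.
Both prerequisites met — framing is complete (Feb 25, 2019), drywall is hung (May 14, 2019); the later is May 14, 2019.
Interior paint is finished: May 14, 2019 + 20 days = Jun 3, 2019.

2019-06-03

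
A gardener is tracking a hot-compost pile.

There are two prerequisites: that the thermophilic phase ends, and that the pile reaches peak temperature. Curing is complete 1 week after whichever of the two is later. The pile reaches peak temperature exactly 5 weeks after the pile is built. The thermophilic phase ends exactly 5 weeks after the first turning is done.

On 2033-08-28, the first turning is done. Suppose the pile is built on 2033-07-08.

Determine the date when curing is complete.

2033-10-09

The first turning is done: Aug 28, 2033.
The thermophilic phase ends: Aug 28, 2033 + 5 weeks = Oct 2, 2033.
The pile is built: Jul 8, 2033.
The pile reaches peak temperature: Jul 8, 2033 + 5 weeks = Aug 12, 2033.
Both prerequisites met — the thermophilic phase ends (Oct 2, 2033), the pile reaches peak temperature (Aug 12, 2033); the later is Oct 2, 2033.
Curing is complete: Oct 2, 2033 + 1 week = Oct 9, 2033.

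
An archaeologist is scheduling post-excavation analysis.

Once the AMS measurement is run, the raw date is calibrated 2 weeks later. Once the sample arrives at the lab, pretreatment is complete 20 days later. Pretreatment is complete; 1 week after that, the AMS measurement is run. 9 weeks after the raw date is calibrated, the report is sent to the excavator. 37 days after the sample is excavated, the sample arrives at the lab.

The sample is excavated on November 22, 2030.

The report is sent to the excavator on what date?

The sample is excavated: Nov 22, 2030.
The sample arrives at the lab: Nov 22, 2030 + 37 days = Dec 29, 2030.
Pretreatment is complete: Dec 29, 2030 + 20 days = Jan 18, 2031.
The AMS measurement is run: Jan 18, 2031 + 1 week = Jan 25, 2031.
The raw date is calibrated: Jan 25, 2031 + 2 weeks = Feb 8, 2031.
The report is sent to the excavator: Feb 8, 2031 + 9 weeks = Apr 12, 2031.

April 12, 2031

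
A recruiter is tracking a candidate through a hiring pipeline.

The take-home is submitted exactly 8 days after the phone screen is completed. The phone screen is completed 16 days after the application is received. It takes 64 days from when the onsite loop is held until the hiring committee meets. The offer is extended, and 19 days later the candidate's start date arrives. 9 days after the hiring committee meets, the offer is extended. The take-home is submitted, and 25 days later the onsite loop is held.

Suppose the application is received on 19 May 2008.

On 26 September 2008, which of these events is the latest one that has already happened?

The offer is extended

The application is received: May 19, 2008.
The phone screen is completed: May 19, 2008 + 16 days = Jun 4, 2008.
The take-home is submitted: Jun 4, 2008 + 8 days = Jun 12, 2008.
The onsite loop is held: Jun 12, 2008 + 25 days = Jul 7, 2008.
The hiring committee meets: Jul 7, 2008 + 64 days = Sep 9, 2008.
The offer is extended: Sep 9, 2008 + 9 days = Sep 18, 2008.
The candidate's start date arrives: Sep 18, 2008 + 19 days = Oct 7, 2008.
Sep 26, 2008 falls between when the offer is extended (Sep 18, 2008) and when the candidate's start date arrives (Oct 7, 2008).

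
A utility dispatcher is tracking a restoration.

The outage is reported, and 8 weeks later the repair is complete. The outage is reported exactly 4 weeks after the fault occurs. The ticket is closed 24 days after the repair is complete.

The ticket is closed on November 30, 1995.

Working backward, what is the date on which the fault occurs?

August 14, 1995

The ticket is closed: Nov 30, 1995.
The repair is complete: Nov 30, 1995 − 24 days = Nov 6, 1995.
The outage is reported: Nov 6, 1995 − 8 weeks = Sep 11, 1995.
The fault occurs: Sep 11, 1995 − 4 weeks = Aug 14, 1995.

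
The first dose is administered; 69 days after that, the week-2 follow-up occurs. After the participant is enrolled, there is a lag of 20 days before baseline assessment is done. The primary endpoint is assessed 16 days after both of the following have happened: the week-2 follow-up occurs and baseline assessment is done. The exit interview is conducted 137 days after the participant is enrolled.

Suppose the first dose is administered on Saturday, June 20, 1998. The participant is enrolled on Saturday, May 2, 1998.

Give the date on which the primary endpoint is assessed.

The first dose is administered: Jun 20, 1998.
The week-2 follow-up occurs: Jun 20, 1998 + 69 days = Aug 28, 1998.
The participant is enrolled: May 2, 1998.
Baseline assessment is done: May 2, 1998 + 20 days = May 22, 1998.
Both prerequisites met — the week-2 follow-up occurs (Aug 28, 1998), baseline assessment is done (May 22, 1998); the later is Aug 28, 1998.
The primary endpoint is assessed: Aug 28, 1998 + 16 days = Sep 13, 1998.

Sunday, September 13, 1998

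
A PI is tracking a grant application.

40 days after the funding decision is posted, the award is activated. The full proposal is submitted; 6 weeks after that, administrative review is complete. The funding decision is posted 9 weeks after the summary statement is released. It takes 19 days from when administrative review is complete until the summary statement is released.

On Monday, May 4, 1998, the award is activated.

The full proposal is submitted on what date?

The award is activated: May 4, 1998.
The funding decision is posted: May 4, 1998 − 40 days = Mar 25, 1998.
The summary statement is released: Mar 25, 1998 − 9 weeks = Jan 21, 1998.
Administrative review is complete: Jan 21, 1998 − 19 days = Jan 2, 1998.
The full proposal is submitted: Jan 2, 1998 − 6 weeks = Nov 21, 1997.

Friday, November 21, 1997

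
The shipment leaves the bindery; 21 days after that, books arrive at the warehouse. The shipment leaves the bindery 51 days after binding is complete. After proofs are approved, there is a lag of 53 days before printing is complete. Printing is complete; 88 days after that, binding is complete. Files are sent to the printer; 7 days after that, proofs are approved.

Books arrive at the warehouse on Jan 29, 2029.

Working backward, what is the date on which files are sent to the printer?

Jun 23, 2028

Books arrive at the warehouse: Jan 29, 2029.
The shipment leaves the bindery: Jan 29, 2029 − 21 days = Jan 8, 2029.
Binding is complete: Jan 8, 2029 − 51 days = Nov 18, 2028.
Printing is complete: Nov 18, 2028 − 88 days = Aug 22, 2028.
Proofs are approved: Aug 22, 2028 − 53 days = Jun 30, 2028.
Files are sent to the printer: Jun 30, 2028 − 7 days = Jun 23, 2028.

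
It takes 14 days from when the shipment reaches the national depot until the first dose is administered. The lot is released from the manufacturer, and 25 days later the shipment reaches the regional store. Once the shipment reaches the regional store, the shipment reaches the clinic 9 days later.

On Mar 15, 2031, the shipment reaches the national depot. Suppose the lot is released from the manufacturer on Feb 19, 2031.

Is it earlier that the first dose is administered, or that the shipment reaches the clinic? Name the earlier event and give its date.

The shipment reaches the clinic — Mar 25, 2031

The shipment reaches the national depot: Mar 15, 2031.
The first dose is administered: Mar 15, 2031 + 14 days = Mar 29, 2031.
The lot is released from the manufacturer: Feb 19, 2031.
The shipment reaches the regional store: Feb 19, 2031 + 25 days = Mar 16, 2031.
The shipment reaches the clinic: Mar 16, 2031 + 9 days = Mar 25, 2031.
Comparing: the first dose is administered on Mar 29, 2031 vs the shipment reaches the clinic on Mar 25, 2031. Earlier: the shipment reaches the clinic.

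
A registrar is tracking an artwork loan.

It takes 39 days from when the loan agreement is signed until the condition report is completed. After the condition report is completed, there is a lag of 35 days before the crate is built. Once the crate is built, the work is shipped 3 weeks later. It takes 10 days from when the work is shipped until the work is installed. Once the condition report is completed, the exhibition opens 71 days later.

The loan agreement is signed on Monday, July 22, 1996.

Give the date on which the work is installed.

The loan agreement is signed: Jul 22, 1996.
The condition report is completed: Jul 22, 1996 + 39 days = Aug 30, 1996.
The crate is built: Aug 30, 1996 + 35 days = Oct 4, 1996.
The work is shipped: Oct 4, 1996 + 3 weeks = Oct 25, 1996.
The work is installed: Oct 25, 1996 + 10 days = Nov 4, 1996.

Monday, November 4, 1996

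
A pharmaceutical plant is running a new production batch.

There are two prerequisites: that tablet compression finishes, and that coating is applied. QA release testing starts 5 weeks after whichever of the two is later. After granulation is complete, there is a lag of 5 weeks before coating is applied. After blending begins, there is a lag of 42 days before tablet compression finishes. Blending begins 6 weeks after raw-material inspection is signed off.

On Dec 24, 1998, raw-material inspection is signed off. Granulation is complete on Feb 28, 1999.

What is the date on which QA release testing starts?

Raw-material inspection is signed off: Dec 24, 1998.
Blending begins: Dec 24, 1998 + 6 weeks = Feb 4, 1999.
Tablet compression finishes: Feb 4, 1999 + 42 days = Mar 18, 1999.
Granulation is complete: Feb 28, 1999.
Coating is applied: Feb 28, 1999 + 5 weeks = Apr 4, 1999.
Both prerequisites met — tablet compression finishes (Mar 18, 1999), coating is applied (Apr 4, 1999); the later is Apr 4, 1999.
QA release testing starts: Apr 4, 1999 + 5 weeks = May 9, 1999.

May 9, 1999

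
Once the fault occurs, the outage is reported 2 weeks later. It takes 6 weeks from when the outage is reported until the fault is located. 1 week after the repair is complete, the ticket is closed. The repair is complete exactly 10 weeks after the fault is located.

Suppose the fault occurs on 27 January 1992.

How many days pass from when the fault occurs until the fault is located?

Causal path: the fault occurs → the outage is reported → the fault is located.
Total delay along the path: 2 + 6 weeks = 8 weeks = 56 days.

56 days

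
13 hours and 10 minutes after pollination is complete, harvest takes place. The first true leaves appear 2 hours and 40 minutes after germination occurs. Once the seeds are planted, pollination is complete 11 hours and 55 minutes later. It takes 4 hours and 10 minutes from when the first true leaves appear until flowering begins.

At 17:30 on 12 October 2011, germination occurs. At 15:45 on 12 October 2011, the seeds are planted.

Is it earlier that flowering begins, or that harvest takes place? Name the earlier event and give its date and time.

Flowering begins — 00:20 on 13 October 2011

Germination occurs: 17:30 Oct 12, 2011.
The first true leaves appear: 17:30 Oct 12, 2011 + 2h40m = 20:10 Oct 12, 2011.
Flowering begins: 20:10 Oct 12, 2011 + 4h10m = 00:20 Oct 13, 2011.
The seeds are planted: 15:45 Oct 12, 2011.
Pollination is complete: 15:45 Oct 12, 2011 + 11h55m = 03:40 Oct 13, 2011.
Harvest takes place: 03:40 Oct 13, 2011 + 13h10m = 16:50 Oct 13, 2011.
Comparing: flowering begins at 00:20 Oct 13, 2011 vs harvest takes place at 16:50 Oct 13, 2011. Earlier: flowering begins.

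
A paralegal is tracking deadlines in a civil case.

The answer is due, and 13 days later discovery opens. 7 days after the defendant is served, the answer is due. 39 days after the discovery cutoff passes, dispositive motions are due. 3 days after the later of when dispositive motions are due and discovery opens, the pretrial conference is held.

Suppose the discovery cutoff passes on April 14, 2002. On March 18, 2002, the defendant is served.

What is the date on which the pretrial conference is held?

The discovery cutoff passes: Apr 14, 2002.
Dispositive motions are due: Apr 14, 2002 + 39 days = May 23, 2002.
The defendant is served: Mar 18, 2002.
The answer is due: Mar 18, 2002 + 7 days = Mar 25, 2002.
Discovery opens: Mar 25, 2002 + 13 days = Apr 7, 2002.
Both prerequisites met — dispositive motions are due (May 23, 2002), discovery opens (Apr 7, 2002); the later is May 23, 2002.
The pretrial conference is held: May 23, 2002 + 3 days = May 26, 2002.

May 26, 2002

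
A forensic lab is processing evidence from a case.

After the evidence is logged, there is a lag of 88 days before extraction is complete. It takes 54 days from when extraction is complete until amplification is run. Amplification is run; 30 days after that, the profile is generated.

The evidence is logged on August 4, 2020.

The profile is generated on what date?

January 23, 2021

The evidence is logged: Aug 4, 2020.
Extraction is complete: Aug 4, 2020 + 88 days = Oct 31, 2020.
Amplification is run: Oct 31, 2020 + 54 days = Dec 24, 2020.
The profile is generated: Dec 24, 2020 + 30 days = Jan 23, 2021.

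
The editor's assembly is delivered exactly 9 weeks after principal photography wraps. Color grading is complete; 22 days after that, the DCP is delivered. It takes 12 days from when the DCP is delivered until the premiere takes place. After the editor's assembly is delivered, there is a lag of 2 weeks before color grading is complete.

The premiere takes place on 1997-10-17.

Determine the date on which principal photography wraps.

The premiere takes place: Oct 17, 1997.
The DCP is delivered: Oct 17, 1997 − 12 days = Oct 5, 1997.
Color grading is complete: Oct 5, 1997 − 22 days = Sep 13, 1997.
The editor's assembly is delivered: Sep 13, 1997 − 2 weeks = Aug 30, 1997.
Principal photography wraps: Aug 30, 1997 − 9 weeks = Jun 28, 1997.

1997-06-28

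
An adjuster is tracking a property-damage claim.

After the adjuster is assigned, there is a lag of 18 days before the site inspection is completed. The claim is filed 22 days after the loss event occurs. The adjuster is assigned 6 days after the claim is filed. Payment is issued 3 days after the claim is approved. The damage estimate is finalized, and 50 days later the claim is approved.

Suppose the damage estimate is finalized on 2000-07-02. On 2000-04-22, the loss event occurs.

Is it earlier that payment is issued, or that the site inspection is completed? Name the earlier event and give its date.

The damage estimate is finalized: Jul 2, 2000.
The claim is approved: Jul 2, 2000 + 50 days = Aug 21, 2000.
Payment is issued: Aug 21, 2000 + 3 days = Aug 24, 2000.
The loss event occurs: Apr 22, 2000.
The claim is filed: Apr 22, 2000 + 22 days = May 14, 2000.
The adjuster is assigned: May 14, 2000 + 6 days = May 20, 2000.
The site inspection is completed: May 20, 2000 + 18 days = Jun 7, 2000.
Comparing: payment is issued on Aug 24, 2000 vs the site inspection is completed on Jun 7, 2000. Earlier: the site inspection is completed.

The site inspection is completed — 2000-06-07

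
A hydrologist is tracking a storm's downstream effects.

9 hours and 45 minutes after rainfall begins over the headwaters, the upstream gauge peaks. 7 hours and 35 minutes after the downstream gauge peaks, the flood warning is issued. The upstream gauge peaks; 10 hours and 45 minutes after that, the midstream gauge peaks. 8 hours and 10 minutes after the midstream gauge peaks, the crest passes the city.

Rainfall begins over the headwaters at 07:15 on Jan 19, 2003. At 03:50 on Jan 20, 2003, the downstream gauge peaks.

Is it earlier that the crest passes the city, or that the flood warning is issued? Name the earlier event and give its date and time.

The flood warning is issued — 11:25 on Jan 20, 2003

Rainfall begins over the headwaters: 07:15 Jan 19, 2003.
The upstream gauge peaks: 07:15 Jan 19, 2003 + 9h45m = 17:00 Jan 19, 2003.
The midstream gauge peaks: 17:00 Jan 19, 2003 + 10h45m = 03:45 Jan 20, 2003.
The crest passes the city: 03:45 Jan 20, 2003 + 8h10m = 11:55 Jan 20, 2003.
The downstream gauge peaks: 03:50 Jan 20, 2003.
The flood warning is issued: 03:50 Jan 20, 2003 + 7h35m = 11:25 Jan 20, 2003.
Comparing: the crest passes the city at 11:55 Jan 20, 2003 vs the flood warning is issued at 11:25 Jan 20, 2003. Earlier: the flood warning is issued.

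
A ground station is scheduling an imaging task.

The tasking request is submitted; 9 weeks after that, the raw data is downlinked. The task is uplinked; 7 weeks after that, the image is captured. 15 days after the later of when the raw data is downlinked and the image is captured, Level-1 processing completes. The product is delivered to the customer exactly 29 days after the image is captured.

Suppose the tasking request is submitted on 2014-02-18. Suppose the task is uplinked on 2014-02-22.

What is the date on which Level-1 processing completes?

2014-05-07

The tasking request is submitted: Feb 18, 2014.
The raw data is downlinked: Feb 18, 2014 + 9 weeks = Apr 22, 2014.
The task is uplinked: Feb 22, 2014.
The image is captured: Feb 22, 2014 + 7 weeks = Apr 12, 2014.
Both prerequisites met — the raw data is downlinked (Apr 22, 2014), the image is captured (Apr 12, 2014); the later is Apr 22, 2014.
Level-1 processing completes: Apr 22, 2014 + 15 days = May 7, 2014.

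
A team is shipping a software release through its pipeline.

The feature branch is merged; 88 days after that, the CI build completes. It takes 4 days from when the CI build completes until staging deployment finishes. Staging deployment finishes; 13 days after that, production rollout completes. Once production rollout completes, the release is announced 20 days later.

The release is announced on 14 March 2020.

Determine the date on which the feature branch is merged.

The release is announced: Mar 14, 2020.
Production rollout completes: Mar 14, 2020 − 20 days = Feb 23, 2020.
Staging deployment finishes: Feb 23, 2020 − 13 days = Feb 10, 2020.
The CI build completes: Feb 10, 2020 − 4 days = Feb 6, 2020.
The feature branch is merged: Feb 6, 2020 − 88 days = Nov 10, 2019.

10 November 2019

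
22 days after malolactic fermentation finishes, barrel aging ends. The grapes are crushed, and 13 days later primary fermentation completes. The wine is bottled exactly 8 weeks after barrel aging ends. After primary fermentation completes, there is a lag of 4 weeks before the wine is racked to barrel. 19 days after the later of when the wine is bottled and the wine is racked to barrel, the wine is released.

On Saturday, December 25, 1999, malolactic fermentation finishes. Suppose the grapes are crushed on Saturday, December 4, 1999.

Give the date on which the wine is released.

Friday, March 31, 2000

Malolactic fermentation finishes: Dec 25, 1999.
Barrel aging ends: Dec 25, 1999 + 22 days = Jan 16, 2000.
The wine is bottled: Jan 16, 2000 + 8 weeks = Mar 12, 2000.
The grapes are crushed: Dec 4, 1999.
Primary fermentation completes: Dec 4, 1999 + 13 days = Dec 17, 1999.
The wine is racked to barrel: Dec 17, 1999 + 4 weeks = Jan 14, 2000.
Both prerequisites met — the wine is bottled (Mar 12, 2000), the wine is racked to barrel (Jan 14, 2000); the later is Mar 12, 2000.
The wine is released: Mar 12, 2000 + 19 days = Mar 31, 2000.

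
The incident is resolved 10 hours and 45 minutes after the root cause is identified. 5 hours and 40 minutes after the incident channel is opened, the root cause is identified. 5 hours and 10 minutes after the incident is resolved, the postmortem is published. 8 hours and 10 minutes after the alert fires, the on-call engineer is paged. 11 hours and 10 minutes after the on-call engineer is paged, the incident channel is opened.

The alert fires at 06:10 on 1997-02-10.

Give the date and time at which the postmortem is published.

23:05 on 1997-02-11

The alert fires: 06:10 Feb 10, 1997.
The on-call engineer is paged: 06:10 Feb 10, 1997 + 8h10m = 14:20 Feb 10, 1997.
The incident channel is opened: 14:20 Feb 10, 1997 + 11h10m = 01:30 Feb 11, 1997.
The root cause is identified: 01:30 Feb 11, 1997 + 5h40m = 07:10 Feb 11, 1997.
The incident is resolved: 07:10 Feb 11, 1997 + 10h45m = 17:55 Feb 11, 1997.
The postmortem is published: 17:55 Feb 11, 1997 + 5h10m = 23:05 Feb 11, 1997.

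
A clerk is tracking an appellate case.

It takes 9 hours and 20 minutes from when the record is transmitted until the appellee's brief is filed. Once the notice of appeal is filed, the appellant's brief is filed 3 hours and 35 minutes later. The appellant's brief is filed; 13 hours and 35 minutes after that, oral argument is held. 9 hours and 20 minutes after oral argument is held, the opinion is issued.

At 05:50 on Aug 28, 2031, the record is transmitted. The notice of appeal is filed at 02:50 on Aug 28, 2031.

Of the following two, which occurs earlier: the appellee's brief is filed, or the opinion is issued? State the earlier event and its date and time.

The record is transmitted: 05:50 Aug 28, 2031.
The appellee's brief is filed: 05:50 Aug 28, 2031 + 9h20m = 15:10 Aug 28, 2031.
The notice of appeal is filed: 02:50 Aug 28, 2031.
The appellant's brief is filed: 02:50 Aug 28, 2031 + 3h35m = 06:25 Aug 28, 2031.
Oral argument is held: 06:25 Aug 28, 2031 + 13h35m = 20:00 Aug 28, 2031.
The opinion is issued: 20:00 Aug 28, 2031 + 9h20m = 05:20 Aug 29, 2031.
Comparing: the appellee's brief is filed at 15:10 Aug 28, 2031 vs the opinion is issued at 05:20 Aug 29, 2031. Earlier: the appellee's brief is filed.

The appellee's brief is filed — 15:10 on Aug 28, 2031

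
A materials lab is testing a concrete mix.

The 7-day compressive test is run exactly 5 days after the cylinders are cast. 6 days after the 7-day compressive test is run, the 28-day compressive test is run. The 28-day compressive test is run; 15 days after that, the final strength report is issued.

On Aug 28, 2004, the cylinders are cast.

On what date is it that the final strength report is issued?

Sep 23, 2004

The cylinders are cast: Aug 28, 2004.
The 7-day compressive test is run: Aug 28, 2004 + 5 days = Sep 2, 2004.
The 28-day compressive test is run: Sep 2, 2004 + 6 days = Sep 8, 2004.
The final strength report is issued: Sep 8, 2004 + 15 days = Sep 23, 2004.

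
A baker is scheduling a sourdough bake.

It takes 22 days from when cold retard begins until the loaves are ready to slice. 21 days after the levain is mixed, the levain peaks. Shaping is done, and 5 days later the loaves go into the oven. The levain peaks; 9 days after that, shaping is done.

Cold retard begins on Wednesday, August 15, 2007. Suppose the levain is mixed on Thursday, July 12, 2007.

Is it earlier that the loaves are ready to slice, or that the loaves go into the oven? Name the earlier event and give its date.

The loaves go into the oven — Thursday, August 16, 2007

Cold retard begins: Aug 15, 2007.
The loaves are ready to slice: Aug 15, 2007 + 22 days = Sep 6, 2007.
The levain is mixed: Jul 12, 2007.
The levain peaks: Jul 12, 2007 + 21 days = Aug 2, 2007.
Shaping is done: Aug 2, 2007 + 9 days = Aug 11, 2007.
The loaves go into the oven: Aug 11, 2007 + 5 days = Aug 16, 2007.
Comparing: the loaves are ready to slice on Sep 6, 2007 vs the loaves go into the oven on Aug 16, 2007. Earlier: the loaves go into the oven.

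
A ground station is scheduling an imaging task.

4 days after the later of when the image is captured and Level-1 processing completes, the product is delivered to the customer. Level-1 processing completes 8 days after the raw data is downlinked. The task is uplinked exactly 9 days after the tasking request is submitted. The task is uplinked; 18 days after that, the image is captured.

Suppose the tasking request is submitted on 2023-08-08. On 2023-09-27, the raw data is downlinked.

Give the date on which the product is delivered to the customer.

2023-10-09

The tasking request is submitted: Aug 8, 2023.
The task is uplinked: Aug 8, 2023 + 9 days = Aug 17, 2023.
The image is captured: Aug 17, 2023 + 18 days = Sep 4, 2023.
The raw data is downlinked: Sep 27, 2023.
Level-1 processing completes: Sep 27, 2023 + 8 days = Oct 5, 2023.
Both prerequisites met — the image is captured (Sep 4, 2023), Level-1 processing completes (Oct 5, 2023); the later is Oct 5, 2023.
The product is delivered to the customer: Oct 5, 2023 + 4 days = Oct 9, 2023.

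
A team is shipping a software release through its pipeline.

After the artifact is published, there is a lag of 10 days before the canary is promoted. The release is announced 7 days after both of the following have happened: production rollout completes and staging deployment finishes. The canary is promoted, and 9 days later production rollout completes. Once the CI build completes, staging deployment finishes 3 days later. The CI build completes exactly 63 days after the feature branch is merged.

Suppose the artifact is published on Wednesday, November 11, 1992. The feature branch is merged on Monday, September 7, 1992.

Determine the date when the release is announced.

Monday, December 7, 1992

The artifact is published: Nov 11, 1992.
The canary is promoted: Nov 11, 1992 + 10 days = Nov 21, 1992.
Production rollout completes: Nov 21, 1992 + 9 days = Nov 30, 1992.
The feature branch is merged: Sep 7, 1992.
The CI build completes: Sep 7, 1992 + 63 days = Nov 9, 1992.
Staging deployment finishes: Nov 9, 1992 + 3 days = Nov 12, 1992.
Both prerequisites met — production rollout completes (Nov 30, 1992), staging deployment finishes (Nov 12, 1992); the later is Nov 30, 1992.
The release is announced: Nov 30, 1992 + 7 days = Dec 7, 1992.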